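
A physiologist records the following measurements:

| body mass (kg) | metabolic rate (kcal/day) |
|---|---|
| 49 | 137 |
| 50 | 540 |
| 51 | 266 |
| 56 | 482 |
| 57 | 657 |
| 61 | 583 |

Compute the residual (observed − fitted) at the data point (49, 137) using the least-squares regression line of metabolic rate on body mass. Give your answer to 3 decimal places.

n = 6, Σx = 324, Σy = 2665, Σxy = 147283, Σx² = 17608
Sxx = Σx² − (Σx)²/n = 17608 − 17496 = 112
Sxy = Σxy − (Σx)(Σy)/n = 147283 − 143910 = 3373
b = Sxy/Sxx = 3373/112 = 30.116071
a = ȳ − b·x̄ = 444.166667 − 30.116071·54 = -1182.101190
ŷ(49) = -1182.101190 + 30.116071·49 = 293.586310
residual = y − ŷ = 137 − 293.586310 = -156.586310

-156.586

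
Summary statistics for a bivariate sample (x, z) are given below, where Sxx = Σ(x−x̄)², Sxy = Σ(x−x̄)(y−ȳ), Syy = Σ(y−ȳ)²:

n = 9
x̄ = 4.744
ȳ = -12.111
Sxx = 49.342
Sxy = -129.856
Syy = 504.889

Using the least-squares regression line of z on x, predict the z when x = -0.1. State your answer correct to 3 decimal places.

0.637

b = Sxy/Sxx = -129.856/49.342 = -2.631754
a = ȳ − b·x̄ = -12.111 − (-2.631754)·4.744 = 0.374040
ŷ(-0.1) = a + b·-0.1 = 0.374040 + (-2.631754)·(-0.1) = 0.637216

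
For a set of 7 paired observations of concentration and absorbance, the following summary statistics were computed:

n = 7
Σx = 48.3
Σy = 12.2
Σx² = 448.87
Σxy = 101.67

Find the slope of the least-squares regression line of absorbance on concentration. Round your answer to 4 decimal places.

0.1513

Sxx = Σx² − (Σx)²/n = 448.87 − 333.27 = 115.6
Sxy = Σxy − (Σx)(Σy)/n = 101.67 − 84.18 = 17.49
b = Sxy/Sxx = 17.49/115.6 = 0.151298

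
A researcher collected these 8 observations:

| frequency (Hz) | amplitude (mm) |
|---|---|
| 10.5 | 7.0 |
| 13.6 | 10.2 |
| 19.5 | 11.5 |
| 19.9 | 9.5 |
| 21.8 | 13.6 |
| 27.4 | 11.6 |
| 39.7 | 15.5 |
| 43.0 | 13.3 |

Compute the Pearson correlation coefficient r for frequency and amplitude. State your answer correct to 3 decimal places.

0.807

n = 8, Σx = 195.4, Σy = 92.2, Σxy = 2427.09, Σx² = 5722.56, Σy² = 1112.2
Sxx = Σx² − (Σx)²/n = 5722.56 − 4772.645 = 949.915
Sxy = Σxy − (Σx)(Σy)/n = 2427.09 − 2251.985 = 175.105
Syy = Σy² − (Σy)²/n = 1112.2 − 1062.605 = 49.595
r = Sxy/√(Sxx·Syy) = 175.105/√(47111.034425) = 175.105/217.050765 = 0.806747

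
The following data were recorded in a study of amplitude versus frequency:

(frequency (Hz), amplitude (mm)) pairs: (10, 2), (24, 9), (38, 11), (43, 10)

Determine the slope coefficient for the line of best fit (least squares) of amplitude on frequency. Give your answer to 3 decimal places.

0.247

n = 4, Σx = 115, Σy = 32, Σxy = 1084, Σx² = 3969
Sxx = Σx² − (Σx)²/n = 3969 − 3306.25 = 662.75
Sxy = Σxy − (Σx)(Σy)/n = 1084 − 920 = 164
b = Sxy/Sxx = 164/662.75 = 0.247454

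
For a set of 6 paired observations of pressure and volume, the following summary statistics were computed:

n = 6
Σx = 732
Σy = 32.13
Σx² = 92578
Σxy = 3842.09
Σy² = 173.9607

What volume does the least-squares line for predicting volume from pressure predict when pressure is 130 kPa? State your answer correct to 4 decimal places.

5.1650

Sxx = Σx² − (Σx)²/n = 92578 − 89304 = 3274
Sxy = Σxy − (Σx)(Σy)/n = 3842.09 − 3919.86 = -77.77
b = Sxy/Sxx = -77.77/3274 = -0.023754
a = ȳ − b·x̄ = 5.355 − (-0.023754)·122 = 8.252966
ŷ(130) = a + b·130 = 8.252966 + (-0.023754)·130 = 5.164969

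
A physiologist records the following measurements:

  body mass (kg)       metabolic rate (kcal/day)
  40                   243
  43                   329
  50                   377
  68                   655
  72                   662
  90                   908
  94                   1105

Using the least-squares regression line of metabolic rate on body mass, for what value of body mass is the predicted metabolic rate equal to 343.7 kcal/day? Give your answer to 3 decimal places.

n = 7, Σx = 457, Σy = 4279, Σxy = 320511, Σx² = 32693
Sxx = Σx² − (Σx)²/n = 32693 − 29835.571429 = 2857.428571
Sxy = Σxy − (Σx)(Σy)/n = 320511 − 279357.571429 = 41153.428571
b = Sxy/Sxx = 41153.428571/2857.428571 = 14.402260
a = ȳ − b·x̄ = 611.285714 − 14.402260·65.285714 = -328.976102
Set a + b·x = 343.7: x = (343.7 − (-328.976102)) / 14.402260 = 46.706289

46.706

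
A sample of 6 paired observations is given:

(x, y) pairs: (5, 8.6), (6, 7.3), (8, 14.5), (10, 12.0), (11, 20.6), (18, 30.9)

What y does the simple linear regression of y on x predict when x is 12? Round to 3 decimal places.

n = 6, Σx = 58, Σy = 93.9, Σxy = 1105.6, Σx² = 670
Sxx = Σx² − (Σx)²/n = 670 − 560.666667 = 109.333333
Sxy = Σxy − (Σx)(Σy)/n = 1105.6 − 907.7 = 197.9
b = Sxy/Sxx = 197.9/109.333333 = 1.810061
a = ȳ − b·x̄ = 15.65 − 1.810061·9.666667 = -1.847256
ŷ(12) = a + b·12 = -1.847256 + 1.810061·12 = 19.873476

19.873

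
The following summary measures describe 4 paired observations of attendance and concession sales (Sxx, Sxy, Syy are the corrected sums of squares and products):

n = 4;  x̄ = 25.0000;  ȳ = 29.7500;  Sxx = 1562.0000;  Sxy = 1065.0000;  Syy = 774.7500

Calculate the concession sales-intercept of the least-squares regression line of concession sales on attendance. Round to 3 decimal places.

b = Sxy/Sxx = 1065/1562 = 0.681818
a = ȳ − b·x̄ = 29.75 − 0.681818·25 = 12.704545

12.705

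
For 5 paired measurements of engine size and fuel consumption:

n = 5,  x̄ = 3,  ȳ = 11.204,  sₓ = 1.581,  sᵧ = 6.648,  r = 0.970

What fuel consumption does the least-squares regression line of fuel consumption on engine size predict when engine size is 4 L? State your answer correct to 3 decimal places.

b = r · sᵧ/sₓ = 0.97 · 6.648/1.581 = 4.078786
a = ȳ − b·x̄ = 11.204 − 4.078786·3 = -1.032357
ŷ(4) = a + b·4 = -1.032357 + 4.078786·4 = 15.282786

15.283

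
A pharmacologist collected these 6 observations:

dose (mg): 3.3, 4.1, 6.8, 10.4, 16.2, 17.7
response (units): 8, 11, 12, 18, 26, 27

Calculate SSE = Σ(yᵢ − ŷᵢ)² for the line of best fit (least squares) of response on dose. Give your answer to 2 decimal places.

4.05

n = 6, Σx = 58.5, Σy = 102, Σxy = 1239.4, Σx² = 757.83, Σy² = 2058
Sxx = Σx² − (Σx)²/n = 757.83 − 570.375 = 187.455
Sxy = Σxy − (Σx)(Σy)/n = 1239.4 − 994.5 = 244.9
Syy = Σy² − (Σy)²/n = 2058 − 1734 = 324
b = Sxy/Sxx = 244.9/187.455 = 1.306447
SSE = Syy − b·Sxy = 324 − 1.306447·244.9 = 4.051159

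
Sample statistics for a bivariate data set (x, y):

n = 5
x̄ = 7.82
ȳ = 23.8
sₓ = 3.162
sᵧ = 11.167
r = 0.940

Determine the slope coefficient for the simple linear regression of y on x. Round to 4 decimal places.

b = r · sᵧ/sₓ = 0.94 · 11.167/3.162 = 3.319728

3.3197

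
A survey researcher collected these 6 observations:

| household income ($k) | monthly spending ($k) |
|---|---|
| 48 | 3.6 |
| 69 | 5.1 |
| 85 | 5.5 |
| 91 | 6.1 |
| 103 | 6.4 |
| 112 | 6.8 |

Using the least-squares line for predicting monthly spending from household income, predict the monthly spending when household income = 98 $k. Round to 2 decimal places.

6.23

n = 6, Σx = 508, Σy = 33.5, Σxy = 2968.1, Σx² = 45724
Sxx = Σx² − (Σx)²/n = 45724 − 43010.666667 = 2713.333333
Sxy = Σxy − (Σx)(Σy)/n = 2968.1 − 2836.333333 = 131.766667
b = Sxy/Sxx = 131.766667/2713.333333 = 0.048563
a = ȳ − b·x̄ = 5.583333 − 0.048563·84.666667 = 1.471695
ŷ(98) = a + b·98 = 1.471695 + 0.048563·98 = 6.230835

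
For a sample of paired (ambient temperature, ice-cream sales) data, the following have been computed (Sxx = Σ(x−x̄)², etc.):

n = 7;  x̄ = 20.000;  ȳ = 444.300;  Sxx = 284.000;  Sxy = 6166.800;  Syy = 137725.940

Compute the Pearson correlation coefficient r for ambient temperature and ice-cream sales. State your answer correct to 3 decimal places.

r = Sxy/√(Sxx·Syy) = 6166.8/√(39114166.96) = 6166.8/6254.131991 = 0.986036

0.986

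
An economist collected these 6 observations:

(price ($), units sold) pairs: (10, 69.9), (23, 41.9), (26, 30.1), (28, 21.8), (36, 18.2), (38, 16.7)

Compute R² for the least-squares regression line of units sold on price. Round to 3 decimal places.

0.923

n = 6, Σx = 161, Σy = 198.6, Σxy = 4345.5, Σx² = 4829, Σy² = 8633
Sxx = Σx² − (Σx)²/n = 4829 − 4320.166667 = 508.833333
Sxy = Σxy − (Σx)(Σy)/n = 4345.5 − 5329.1 = -983.6
Syy = Σy² − (Σy)²/n = 8633 − 6573.66 = 2059.34
R² = Sxy²/(Sxx·Syy) = (-983.6)²/(508.833333·2059.34) = 0.923280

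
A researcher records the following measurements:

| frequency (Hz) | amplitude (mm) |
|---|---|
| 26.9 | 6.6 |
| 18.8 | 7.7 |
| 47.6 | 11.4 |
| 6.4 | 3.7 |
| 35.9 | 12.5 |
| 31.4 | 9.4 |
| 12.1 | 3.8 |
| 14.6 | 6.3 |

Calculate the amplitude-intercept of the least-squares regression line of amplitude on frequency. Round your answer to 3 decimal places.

2.500

n = 8, Σx = 193.7, Σy = 61.4, Σxy = 1770.49, Σx² = 6018.11
Sxx = Σx² − (Σx)²/n = 6018.11 − 4689.96125 = 1328.14875
Sxy = Σxy − (Σx)(Σy)/n = 1770.49 − 1486.6475 = 283.8425
b = Sxy/Sxx = 283.8425/1328.14875 = 0.213713
a = ȳ − b·x̄ = 7.675 − 0.213713·24.2125 = 2.500477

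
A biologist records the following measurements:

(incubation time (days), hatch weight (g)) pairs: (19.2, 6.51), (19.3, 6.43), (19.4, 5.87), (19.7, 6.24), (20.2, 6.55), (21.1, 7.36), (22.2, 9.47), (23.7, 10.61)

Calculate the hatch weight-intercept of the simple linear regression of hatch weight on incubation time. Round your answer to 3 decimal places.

-13.766

n = 8, Σx = 164.8, Σy = 59.04, Σxy = 1235.194, Σx² = 3413.36
Sxx = Σx² − (Σx)²/n = 3413.36 − 3394.88 = 18.48
Sxy = Σxy − (Σx)(Σy)/n = 1235.194 − 1216.224 = 18.97
b = Sxy/Sxx = 18.97/18.48 = 1.026515
a = ȳ − b·x̄ = 7.38 − 1.026515·20.6 = -13.766212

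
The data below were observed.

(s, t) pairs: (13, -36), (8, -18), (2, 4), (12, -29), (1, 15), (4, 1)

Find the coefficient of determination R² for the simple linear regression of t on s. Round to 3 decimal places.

0.982

n = 6, Σx = 40, Σy = -63, Σxy = -933, Σx² = 398, Σy² = 2703
Sxx = Σx² − (Σx)²/n = 398 − 266.666667 = 131.333333
Sxy = Σxy − (Σx)(Σy)/n = -933 − (-420) = -513
Syy = Σy² − (Σy)²/n = 2703 − 661.5 = 2041.5
R² = Sxy²/(Sxx·Syy) = (-513)²/(131.333333·2041.5) = 0.981545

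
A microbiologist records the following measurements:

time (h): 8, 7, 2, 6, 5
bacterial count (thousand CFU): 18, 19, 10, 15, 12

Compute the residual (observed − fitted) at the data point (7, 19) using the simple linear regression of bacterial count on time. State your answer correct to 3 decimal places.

n = 5, Σx = 28, Σy = 74, Σxy = 447, Σx² = 178
Sxx = Σx² − (Σx)²/n = 178 − 156.8 = 21.2
Sxy = Σxy − (Σx)(Σy)/n = 447 − 414.4 = 32.6
b = Sxy/Sxx = 32.6/21.2 = 1.537736
a = ȳ − b·x̄ = 14.8 − 1.537736·5.6 = 6.188679
ŷ(7) = 6.188679 + 1.537736·7 = 16.952830
residual = y − ŷ = 19 − 16.952830 = 2.047170

2.047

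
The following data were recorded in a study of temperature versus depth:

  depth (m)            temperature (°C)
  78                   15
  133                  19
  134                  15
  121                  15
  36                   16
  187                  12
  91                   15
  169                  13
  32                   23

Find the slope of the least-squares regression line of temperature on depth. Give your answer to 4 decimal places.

n = 9, Σx = 981, Σy = 143, Σxy = 14640, Σx² = 130501
Sxx = Σx² − (Σx)²/n = 130501 − 106929 = 23572
Sxy = Σxy − (Σx)(Σy)/n = 14640 − 15587 = -947
b = Sxy/Sxx = -947/23572 = -0.040175

-0.0402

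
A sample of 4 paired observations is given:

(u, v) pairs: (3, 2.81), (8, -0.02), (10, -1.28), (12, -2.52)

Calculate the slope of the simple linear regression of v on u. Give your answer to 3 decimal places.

n = 4, Σx = 33, Σy = -1.01, Σxy = -34.77, Σx² = 317
Sxx = Σx² − (Σx)²/n = 317 − 272.25 = 44.75
Sxy = Σxy − (Σx)(Σy)/n = -34.77 − (-8.3325) = -26.4375
b = Sxy/Sxx = -26.4375/44.75 = -0.590782

-0.591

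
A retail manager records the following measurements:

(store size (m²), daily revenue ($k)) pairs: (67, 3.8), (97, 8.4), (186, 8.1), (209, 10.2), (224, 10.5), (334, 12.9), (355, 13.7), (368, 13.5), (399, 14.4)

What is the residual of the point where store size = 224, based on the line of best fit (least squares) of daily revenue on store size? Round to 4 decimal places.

0.5607

n = 9, Σx = 2239, Σy = 95.5, Σxy = 26945.5, Σx² = 674557
Sxx = Σx² − (Σx)²/n = 674557 − 557013.444444 = 117543.555556
Sxy = Σxy − (Σx)(Σy)/n = 26945.5 − 23758.277778 = 3187.222222
b = Sxy/Sxx = 3187.222222/117543.555556 = 0.027115
a = ȳ − b·x̄ = 10.611111 − 0.027115·248.777778 = 3.865441
ŷ(224) = 3.865441 + 0.027115·224 = 9.939256
residual = y − ŷ = 10.5 − 9.939256 = 0.560744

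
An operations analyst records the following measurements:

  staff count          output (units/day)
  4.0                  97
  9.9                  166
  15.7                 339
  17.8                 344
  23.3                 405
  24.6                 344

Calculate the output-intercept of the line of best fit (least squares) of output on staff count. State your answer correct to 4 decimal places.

n = 6, Σx = 95.3, Σy = 1695, Σxy = 31375.8, Σx² = 1825.39
Sxx = Σx² − (Σx)²/n = 1825.39 − 1513.681667 = 311.708333
Sxy = Σxy − (Σx)(Σy)/n = 31375.8 − 26922.25 = 4453.55
b = Sxy/Sxx = 4453.55/311.708333 = 14.287555
a = ȳ − b·x̄ = 282.5 − 14.287555·15.883333 = 55.565999

55.5660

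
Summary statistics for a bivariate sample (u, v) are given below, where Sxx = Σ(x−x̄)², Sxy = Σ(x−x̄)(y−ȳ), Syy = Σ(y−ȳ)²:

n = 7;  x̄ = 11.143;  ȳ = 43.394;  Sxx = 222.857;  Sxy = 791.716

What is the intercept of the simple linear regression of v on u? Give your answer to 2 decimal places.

b = Sxy/Sxx = 791.716/222.857 = 3.552574
a = ȳ − b·x̄ = 43.394 − 3.552574·11.143 = 3.807667

3.81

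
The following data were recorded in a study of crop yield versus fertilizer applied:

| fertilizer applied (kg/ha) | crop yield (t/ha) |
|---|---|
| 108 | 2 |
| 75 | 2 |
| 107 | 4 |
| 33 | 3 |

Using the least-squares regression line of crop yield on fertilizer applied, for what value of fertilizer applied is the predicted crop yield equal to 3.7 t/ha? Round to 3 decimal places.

n = 4, Σx = 323, Σy = 11, Σxy = 893, Σx² = 29827
Sxx = Σx² − (Σx)²/n = 29827 − 26082.25 = 3744.75
Sxy = Σxy − (Σx)(Σy)/n = 893 − 888.25 = 4.75
b = Sxy/Sxx = 4.75/3744.75 = 0.001268
a = ȳ − b·x̄ = 2.75 − 0.001268·80.75 = 2.647573
Set a + b·x = 3.7: x = (3.7 − 2.647573) / 0.001268 = 829.7

829.700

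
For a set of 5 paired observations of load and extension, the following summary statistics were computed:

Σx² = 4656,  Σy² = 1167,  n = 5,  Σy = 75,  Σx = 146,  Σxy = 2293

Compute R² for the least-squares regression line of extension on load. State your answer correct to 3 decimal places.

Sxx = Σx² − (Σx)²/n = 4656 − 4263.2 = 392.8
Sxy = Σxy − (Σx)(Σy)/n = 2293 − 2190 = 103
Syy = Σy² − (Σy)²/n = 1167 − 1125 = 42
R² = Sxy²/(Sxx·Syy) = (103)²/(392.8·42) = 0.643063

0.643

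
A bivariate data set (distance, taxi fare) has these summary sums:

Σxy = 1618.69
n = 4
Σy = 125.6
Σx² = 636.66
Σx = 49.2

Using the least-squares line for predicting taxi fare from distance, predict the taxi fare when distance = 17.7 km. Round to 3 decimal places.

44.053

Sxx = Σx² − (Σx)²/n = 636.66 − 605.16 = 31.5
Sxy = Σxy − (Σx)(Σy)/n = 1618.69 − 1544.88 = 73.81
b = Sxy/Sxx = 73.81/31.5 = 2.343175
a = ȳ − b·x̄ = 31.4 − 2.343175·12.3 = 2.578952
ŷ(17.7) = a + b·17.7 = 2.578952 + 2.343175·17.7 = 44.053143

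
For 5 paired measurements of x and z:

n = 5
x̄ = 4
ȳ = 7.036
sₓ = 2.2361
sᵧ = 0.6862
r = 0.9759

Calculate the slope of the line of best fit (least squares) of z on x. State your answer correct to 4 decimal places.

b = r · sᵧ/sₓ = 0.9759 · 0.6862/2.2361 = 0.299478

0.2995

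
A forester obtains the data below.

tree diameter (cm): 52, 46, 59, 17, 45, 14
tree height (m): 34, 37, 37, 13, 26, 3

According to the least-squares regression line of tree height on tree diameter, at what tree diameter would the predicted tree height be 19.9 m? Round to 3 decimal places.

n = 6, Σx = 233, Σy = 150, Σxy = 7086, Σx² = 10811
Sxx = Σx² − (Σx)²/n = 10811 − 9048.166667 = 1762.833333
Sxy = Σxy − (Σx)(Σy)/n = 7086 − 5825 = 1261
b = Sxy/Sxx = 1261/1762.833333 = 0.715326
a = ȳ − b·x̄ = 25 − 0.715326·38.833333 = -2.778482
Set a + b·x = 19.9: x = (19.9 − (-2.778482)) / 0.715326 = 31.703714

31.704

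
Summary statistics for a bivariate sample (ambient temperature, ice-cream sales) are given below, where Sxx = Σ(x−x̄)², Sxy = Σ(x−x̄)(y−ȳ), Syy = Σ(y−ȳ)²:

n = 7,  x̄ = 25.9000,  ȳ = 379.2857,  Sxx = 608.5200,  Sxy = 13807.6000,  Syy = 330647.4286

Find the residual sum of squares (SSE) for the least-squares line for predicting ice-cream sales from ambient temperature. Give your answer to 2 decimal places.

b = Sxy/Sxx = 13807.6/608.52 = 22.690462
SSE = Syy − b·Sxy = 330647.4286 − 22.690462·13807.6 = 17346.604042

17346.60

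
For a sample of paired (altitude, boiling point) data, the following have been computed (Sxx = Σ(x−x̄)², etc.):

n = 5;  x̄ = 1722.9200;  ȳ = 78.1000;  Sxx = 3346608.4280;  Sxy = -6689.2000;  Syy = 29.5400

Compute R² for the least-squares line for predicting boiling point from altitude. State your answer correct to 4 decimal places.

R² = Sxy²/(Sxx·Syy) = (-6689.2)²/(3346608.428·29.54) = 0.452619

0.4526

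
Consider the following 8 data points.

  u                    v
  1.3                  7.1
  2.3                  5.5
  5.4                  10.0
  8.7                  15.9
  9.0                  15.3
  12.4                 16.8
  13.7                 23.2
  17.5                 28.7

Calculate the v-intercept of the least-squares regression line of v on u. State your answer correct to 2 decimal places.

3.33

n = 8, Σx = 70.3, Σy = 122.5, Σxy = 1380.32, Σx² = 840.53
Sxx = Σx² − (Σx)²/n = 840.53 − 617.76125 = 222.76875
Sxy = Σxy − (Σx)(Σy)/n = 1380.32 − 1076.46875 = 303.85125
b = Sxy/Sxx = 303.85125/222.76875 = 1.363976
a = ȳ − b·x̄ = 15.3125 − 1.363976·8.7875 = 3.326560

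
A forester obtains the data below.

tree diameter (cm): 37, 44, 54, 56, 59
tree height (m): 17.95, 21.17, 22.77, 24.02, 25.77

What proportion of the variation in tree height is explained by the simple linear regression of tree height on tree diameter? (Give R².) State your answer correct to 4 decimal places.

n = 5, Σx = 250, Σy = 111.68, Σxy = 5690.76, Σx² = 12838, Σy² = 2529.8976
Sxx = Σx² − (Σx)²/n = 12838 − 12500 = 338
Sxy = Σxy − (Σx)(Σy)/n = 5690.76 − 5584 = 106.76
Syy = Σy² − (Σy)²/n = 2529.8976 − 2494.48448 = 35.41312
R² = Sxy²/(Sxx·Syy) = (106.76)²/(338·35.41312) = 0.952218

0.9522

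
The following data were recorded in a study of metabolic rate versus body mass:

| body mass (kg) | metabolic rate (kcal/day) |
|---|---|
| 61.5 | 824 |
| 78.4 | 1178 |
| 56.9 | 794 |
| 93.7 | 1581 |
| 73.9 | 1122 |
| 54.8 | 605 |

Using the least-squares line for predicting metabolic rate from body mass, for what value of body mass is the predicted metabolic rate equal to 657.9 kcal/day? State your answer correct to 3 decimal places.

54.324

n = 6, Σx = 419.2, Σy = 6104, Σxy = 452419.3, Σx² = 30410.36
Sxx = Σx² − (Σx)²/n = 30410.36 − 29288.106667 = 1122.253333
Sxy = Σxy − (Σx)(Σy)/n = 452419.3 − 426466.133333 = 25953.166667
b = Sxy/Sxx = 25953.166667/1122.253333 = 23.125943
a = ȳ − b·x̄ = 1017.333333 − 23.125943·69.866667 = -598.399221
Set a + b·x = 657.9: x = (657.9 − (-598.399221)) / 23.125943 = 54.324237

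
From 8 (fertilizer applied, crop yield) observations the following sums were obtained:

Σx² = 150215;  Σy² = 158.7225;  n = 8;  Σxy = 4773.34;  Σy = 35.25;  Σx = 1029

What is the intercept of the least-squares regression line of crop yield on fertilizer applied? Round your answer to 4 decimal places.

2.6828

Sxx = Σx² − (Σx)²/n = 150215 − 132355.125 = 17859.875
Sxy = Σxy − (Σx)(Σy)/n = 4773.34 − 4534.03125 = 239.30875
b = Sxy/Sxx = 239.30875/17859.875 = 0.013399
a = ȳ − b·x̄ = 4.40625 − 0.013399·128.625 = 2.682773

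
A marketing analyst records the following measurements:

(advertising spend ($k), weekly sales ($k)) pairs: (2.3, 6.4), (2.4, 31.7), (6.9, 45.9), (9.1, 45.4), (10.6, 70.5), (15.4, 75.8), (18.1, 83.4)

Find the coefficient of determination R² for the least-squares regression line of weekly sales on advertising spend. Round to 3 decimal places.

n = 7, Σx = 64.8, Σy = 359.1, Σxy = 4244.81, Σx² = 818.6, Σy² = 22885.27
Sxx = Σx² − (Σx)²/n = 818.6 − 599.862857 = 218.737143
Sxy = Σxy − (Σx)(Σy)/n = 4244.81 − 3324.24 = 920.57
Syy = Σy² − (Σy)²/n = 22885.27 − 18421.83 = 4463.44
R² = Sxy²/(Sxx·Syy) = (920.57)²/(218.737143·4463.44) = 0.868003

0.868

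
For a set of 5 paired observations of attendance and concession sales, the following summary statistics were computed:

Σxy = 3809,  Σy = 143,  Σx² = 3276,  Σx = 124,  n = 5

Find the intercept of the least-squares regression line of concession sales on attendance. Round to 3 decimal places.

Sxx = Σx² − (Σx)²/n = 3276 − 3075.2 = 200.8
Sxy = Σxy − (Σx)(Σy)/n = 3809 − 3546.4 = 262.6
b = Sxy/Sxx = 262.6/200.8 = 1.307769
a = ȳ − b·x̄ = 28.6 − 1.307769·24.8 = -3.832669

-3.833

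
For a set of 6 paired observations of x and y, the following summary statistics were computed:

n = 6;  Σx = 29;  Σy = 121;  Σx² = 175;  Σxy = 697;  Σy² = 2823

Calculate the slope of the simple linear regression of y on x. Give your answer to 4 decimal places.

Sxx = Σx² − (Σx)²/n = 175 − 140.166667 = 34.833333
Sxy = Σxy − (Σx)(Σy)/n = 697 − 584.833333 = 112.166667
b = Sxy/Sxx = 112.166667/34.833333 = 3.220096

3.2201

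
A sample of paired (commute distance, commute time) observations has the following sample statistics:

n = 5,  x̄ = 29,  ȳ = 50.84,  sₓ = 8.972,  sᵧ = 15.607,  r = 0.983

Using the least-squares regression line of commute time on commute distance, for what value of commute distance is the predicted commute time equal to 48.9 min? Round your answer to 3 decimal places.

b = r · sᵧ/sₓ = 0.983 · 15.607/8.972 = 1.709951
a = ȳ − b·x̄ = 50.84 − 1.709951·29 = 1.251419
Set a + b·x = 48.9: x = (48.9 − 1.251419) / 1.709951 = 27.865465

27.865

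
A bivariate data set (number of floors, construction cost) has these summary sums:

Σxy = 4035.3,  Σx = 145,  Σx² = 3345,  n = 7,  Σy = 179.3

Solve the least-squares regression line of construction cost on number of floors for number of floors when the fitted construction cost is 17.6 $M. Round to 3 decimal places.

12.196

Sxx = Σx² − (Σx)²/n = 3345 − 3003.571429 = 341.428571
Sxy = Σxy − (Σx)(Σy)/n = 4035.3 − 3714.071429 = 321.228571
b = Sxy/Sxx = 321.228571/341.428571 = 0.940837
a = ȳ − b·x̄ = 25.614286 − 0.940837·20.714286 = 6.125523
Set a + b·x = 17.6: x = (17.6 − 6.125523) / 0.940837 = 12.196033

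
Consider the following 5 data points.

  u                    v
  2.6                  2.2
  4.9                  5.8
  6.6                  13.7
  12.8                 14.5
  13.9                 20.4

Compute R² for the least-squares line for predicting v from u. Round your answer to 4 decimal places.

0.8336

n = 5, Σx = 40.8, Σy = 56.6, Σxy = 593.72, Σx² = 431.38, Σy² = 852.58
Sxx = Σx² − (Σx)²/n = 431.38 − 332.928 = 98.452
Sxy = Σxy − (Σx)(Σy)/n = 593.72 − 461.856 = 131.864
Syy = Σy² − (Σy)²/n = 852.58 − 640.712 = 211.868
R² = Sxy²/(Sxx·Syy) = (131.864)²/(98.452·211.868) = 0.833609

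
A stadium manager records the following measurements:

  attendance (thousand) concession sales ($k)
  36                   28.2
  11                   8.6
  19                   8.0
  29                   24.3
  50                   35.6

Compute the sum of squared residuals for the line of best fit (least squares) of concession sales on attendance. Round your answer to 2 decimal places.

46.79

n = 5, Σx = 145, Σy = 104.7, Σxy = 3746.5, Σx² = 5119, Σy² = 2791.05
Sxx = Σx² − (Σx)²/n = 5119 − 4205 = 914
Sxy = Σxy − (Σx)(Σy)/n = 3746.5 − 3036.3 = 710.2
Syy = Σy² − (Σy)²/n = 2791.05 − 2192.418 = 598.632
b = Sxy/Sxx = 710.2/914 = 0.777024
SSE = Syy − b·Sxy = 598.632 − 0.777024·710.2 = 46.789505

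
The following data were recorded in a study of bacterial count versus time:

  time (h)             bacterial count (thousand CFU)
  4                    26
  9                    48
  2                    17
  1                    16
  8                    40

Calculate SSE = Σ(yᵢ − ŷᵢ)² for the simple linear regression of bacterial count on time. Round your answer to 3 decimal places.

12.646

n = 5, Σx = 24, Σy = 147, Σxy = 906, Σx² = 166, Σy² = 5125
Sxx = Σx² − (Σx)²/n = 166 − 115.2 = 50.8
Sxy = Σxy − (Σx)(Σy)/n = 906 − 705.6 = 200.4
Syy = Σy² − (Σy)²/n = 5125 − 4321.8 = 803.2
b = Sxy/Sxx = 200.4/50.8 = 3.944882
SSE = Syy − b·Sxy = 803.2 − 3.944882·200.4 = 12.645669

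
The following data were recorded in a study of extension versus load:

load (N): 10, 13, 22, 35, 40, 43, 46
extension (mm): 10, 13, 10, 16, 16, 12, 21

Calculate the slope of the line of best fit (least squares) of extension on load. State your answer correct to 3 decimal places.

0.188

n = 7, Σx = 209, Σy = 98, Σxy = 3171, Σx² = 7543
Sxx = Σx² − (Σx)²/n = 7543 − 6240.142857 = 1302.857143
Sxy = Σxy − (Σx)(Σy)/n = 3171 − 2926 = 245
b = Sxy/Sxx = 245/1302.857143 = 0.188048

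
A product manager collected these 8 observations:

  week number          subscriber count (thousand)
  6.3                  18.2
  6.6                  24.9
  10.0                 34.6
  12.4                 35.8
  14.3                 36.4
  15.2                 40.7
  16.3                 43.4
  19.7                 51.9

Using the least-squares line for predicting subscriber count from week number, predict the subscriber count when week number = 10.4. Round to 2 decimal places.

31.01

n = 8, Σx = 100.8, Σy = 285.9, Σxy = 3937.93, Σx² = 1426.32
Sxx = Σx² − (Σx)²/n = 1426.32 − 1270.08 = 156.24
Sxy = Σxy − (Σx)(Σy)/n = 3937.93 − 3602.34 = 335.59
b = Sxy/Sxx = 335.59/156.24 = 2.147913
a = ȳ − b·x̄ = 35.7375 − 2.147913·12.6 = 8.673790
ŷ(10.4) = a + b·10.4 = 8.673790 + 2.147913·10.4 = 31.012090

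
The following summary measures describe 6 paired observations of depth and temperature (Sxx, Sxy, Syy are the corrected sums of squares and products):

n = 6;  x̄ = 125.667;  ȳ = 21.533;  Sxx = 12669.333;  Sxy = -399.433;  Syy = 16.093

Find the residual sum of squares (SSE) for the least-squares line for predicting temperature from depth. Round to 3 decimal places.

b = Sxy/Sxx = -399.433/12669.333 = -0.031528
SSE = Syy − b·Sxy = 16.093 − (-0.031528)·(-399.433) = 3.499857

3.500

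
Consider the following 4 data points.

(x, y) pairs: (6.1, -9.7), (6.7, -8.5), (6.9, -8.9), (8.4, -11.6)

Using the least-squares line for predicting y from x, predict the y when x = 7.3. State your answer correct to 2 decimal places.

n = 4, Σx = 28.1, Σy = -38.7, Σxy = -274.97, Σx² = 200.27
Sxx = Σx² − (Σx)²/n = 200.27 − 197.4025 = 2.8675
Sxy = Σxy − (Σx)(Σy)/n = -274.97 − (-271.8675) = -3.1025
b = Sxy/Sxx = -3.1025/2.8675 = -1.081953
a = ȳ − b·x̄ = -9.675 − (-1.081953)·7.025 = -2.074281
ŷ(7.3) = a + b·7.3 = -2.074281 + (-1.081953)·7.3 = -9.972537

-9.97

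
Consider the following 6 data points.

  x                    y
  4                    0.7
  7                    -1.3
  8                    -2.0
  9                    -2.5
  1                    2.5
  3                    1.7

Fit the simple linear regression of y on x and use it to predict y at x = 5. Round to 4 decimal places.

0.0689

n = 6, Σx = 32, Σy = -0.9, Σxy = -37.2, Σx² = 220
Sxx = Σx² − (Σx)²/n = 220 − 170.666667 = 49.333333
Sxy = Σxy − (Σx)(Σy)/n = -37.2 − (-4.8) = -32.4
b = Sxy/Sxx = -32.4/49.333333 = -0.656757
a = ȳ − b·x̄ = -0.15 − (-0.656757)·5.333333 = 3.352703
ŷ(5) = a + b·5 = 3.352703 + (-0.656757)·5 = 0.068919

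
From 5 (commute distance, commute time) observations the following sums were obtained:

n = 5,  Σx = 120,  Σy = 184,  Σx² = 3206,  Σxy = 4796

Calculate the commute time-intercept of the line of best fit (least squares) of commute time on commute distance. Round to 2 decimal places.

8.82

Sxx = Σx² − (Σx)²/n = 3206 − 2880 = 326
Sxy = Σxy − (Σx)(Σy)/n = 4796 − 4416 = 380
b = Sxy/Sxx = 380/326 = 1.165644
a = ȳ − b·x̄ = 36.8 − 1.165644·24 = 8.824540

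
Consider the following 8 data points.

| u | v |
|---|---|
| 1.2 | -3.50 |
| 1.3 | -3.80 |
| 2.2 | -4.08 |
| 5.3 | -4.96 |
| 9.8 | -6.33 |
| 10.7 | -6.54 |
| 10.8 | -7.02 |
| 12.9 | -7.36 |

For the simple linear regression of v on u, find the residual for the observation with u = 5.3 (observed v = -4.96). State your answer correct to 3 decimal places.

n = 8, Σx = 54.2, Σy = -43.59, Σxy = -347.176, Σx² = 529.64
Sxx = Σx² − (Σx)²/n = 529.64 − 367.205 = 162.435
Sxy = Σxy − (Σx)(Σy)/n = -347.176 − (-295.32225) = -51.85375
b = Sxy/Sxx = -51.85375/162.435 = -0.319228
a = ȳ − b·x̄ = -5.44875 − (-0.319228)·6.775 = -3.285982
ŷ(5.3) = -3.285982 + (-0.319228)·5.3 = -4.977889
residual = y − ŷ = -4.96 − (-4.977889) = 0.017889

0.018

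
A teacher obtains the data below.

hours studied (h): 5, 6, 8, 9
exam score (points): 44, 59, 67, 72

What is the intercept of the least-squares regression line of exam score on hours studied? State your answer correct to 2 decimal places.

15.70

n = 4, Σx = 28, Σy = 242, Σxy = 1758, Σx² = 206
Sxx = Σx² − (Σx)²/n = 206 − 196 = 10
Sxy = Σxy − (Σx)(Σy)/n = 1758 − 1694 = 64
b = Sxy/Sxx = 64/10 = 6.4
a = ȳ − b·x̄ = 60.5 − 6.4·7 = 15.7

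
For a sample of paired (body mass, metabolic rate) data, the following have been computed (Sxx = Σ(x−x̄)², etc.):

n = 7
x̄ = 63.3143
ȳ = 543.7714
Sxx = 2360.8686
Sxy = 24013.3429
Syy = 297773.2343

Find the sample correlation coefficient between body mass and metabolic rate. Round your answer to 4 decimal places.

r = Sxy/√(Sxx·Syy) = 24013.3429/√(703003478.779313) = 24013.3429/26514.212769 = 0.905678

0.9057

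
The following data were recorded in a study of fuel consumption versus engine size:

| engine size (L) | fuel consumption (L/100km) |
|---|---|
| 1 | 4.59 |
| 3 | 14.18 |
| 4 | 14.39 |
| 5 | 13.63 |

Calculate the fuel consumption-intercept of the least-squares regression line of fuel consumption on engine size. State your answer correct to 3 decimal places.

n = 4, Σx = 13, Σy = 46.79, Σxy = 172.84, Σx² = 51
Sxx = Σx² − (Σx)²/n = 51 − 42.25 = 8.75
Sxy = Σxy − (Σx)(Σy)/n = 172.84 − 152.0675 = 20.7725
b = Sxy/Sxx = 20.7725/8.75 = 2.374
a = ȳ − b·x̄ = 11.6975 − 2.374·3.25 = 3.982

3.982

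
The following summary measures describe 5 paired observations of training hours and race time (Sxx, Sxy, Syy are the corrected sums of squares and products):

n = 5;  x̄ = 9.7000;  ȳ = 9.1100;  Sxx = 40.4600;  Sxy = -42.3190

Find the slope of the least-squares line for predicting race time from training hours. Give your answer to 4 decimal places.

b = Sxy/Sxx = -42.319/40.46 = -1.045947

-1.0459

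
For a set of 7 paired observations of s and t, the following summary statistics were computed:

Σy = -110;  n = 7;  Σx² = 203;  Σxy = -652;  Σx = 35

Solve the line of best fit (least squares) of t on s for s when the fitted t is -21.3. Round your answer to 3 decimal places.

6.533

Sxx = Σx² − (Σx)²/n = 203 − 175 = 28
Sxy = Σxy − (Σx)(Σy)/n = -652 − (-550) = -102
b = Sxy/Sxx = -102/28 = -3.642857
a = ȳ − b·x̄ = -15.714286 − (-3.642857)·5 = 2.5
Set a + b·x = -21.3: x = (-21.3 − 2.5) / (-3.642857) = 6.533333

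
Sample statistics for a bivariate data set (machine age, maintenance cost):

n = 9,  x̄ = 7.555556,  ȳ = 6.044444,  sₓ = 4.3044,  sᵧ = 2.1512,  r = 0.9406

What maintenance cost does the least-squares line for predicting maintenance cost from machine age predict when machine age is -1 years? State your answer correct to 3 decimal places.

2.023

b = r · sᵧ/sₓ = 0.9406 · 2.1512/4.3044 = 0.470081
a = ȳ − b·x̄ = 6.044444 − 0.470081·7.555556 = 2.492717
ŷ(-1) = a + b·-1 = 2.492717 + 0.470081·(-1) = 2.022636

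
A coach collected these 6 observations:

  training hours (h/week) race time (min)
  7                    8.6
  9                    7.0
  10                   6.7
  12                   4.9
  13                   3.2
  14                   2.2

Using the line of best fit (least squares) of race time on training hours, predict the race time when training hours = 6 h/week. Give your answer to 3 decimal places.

9.841

n = 6, Σx = 65, Σy = 32.6, Σxy = 321.4, Σx² = 739
Sxx = Σx² − (Σx)²/n = 739 − 704.166667 = 34.833333
Sxy = Σxy − (Σx)(Σy)/n = 321.4 − 353.166667 = -31.766667
b = Sxy/Sxx = -31.766667/34.833333 = -0.911962
a = ȳ − b·x̄ = 5.433333 − (-0.911962)·10.833333 = 15.312919
ŷ(6) = a + b·6 = 15.312919 + (-0.911962)·6 = 9.841148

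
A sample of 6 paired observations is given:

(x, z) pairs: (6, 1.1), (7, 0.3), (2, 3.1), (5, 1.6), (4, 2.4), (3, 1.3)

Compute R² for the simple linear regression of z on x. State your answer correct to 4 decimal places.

n = 6, Σx = 27, Σy = 9.8, Σxy = 36.4, Σx² = 139, Σy² = 20.92
Sxx = Σx² − (Σx)²/n = 139 − 121.5 = 17.5
Sxy = Σxy − (Σx)(Σy)/n = 36.4 − 44.1 = -7.7
Syy = Σy² − (Σy)²/n = 20.92 − 16.006667 = 4.913333
R² = Sxy²/(Sxx·Syy) = (-7.7)²/(17.5·4.913333) = 0.689552

0.6896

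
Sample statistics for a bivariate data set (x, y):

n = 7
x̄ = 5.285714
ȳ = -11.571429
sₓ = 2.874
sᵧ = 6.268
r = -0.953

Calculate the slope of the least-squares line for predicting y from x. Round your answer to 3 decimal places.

b = r · sᵧ/sₓ = -0.953 · 6.268/2.874 = -2.078429

-2.078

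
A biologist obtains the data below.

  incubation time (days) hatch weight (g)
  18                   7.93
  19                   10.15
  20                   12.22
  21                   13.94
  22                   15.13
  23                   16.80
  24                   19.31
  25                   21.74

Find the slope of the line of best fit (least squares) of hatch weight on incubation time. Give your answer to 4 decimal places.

1.8738

n = 8, Σx = 172, Σy = 117.22, Σxy = 2598.93, Σx² = 3740
Sxx = Σx² − (Σx)²/n = 3740 − 3698 = 42
Sxy = Σxy − (Σx)(Σy)/n = 2598.93 − 2520.23 = 78.7
b = Sxy/Sxx = 78.7/42 = 1.873810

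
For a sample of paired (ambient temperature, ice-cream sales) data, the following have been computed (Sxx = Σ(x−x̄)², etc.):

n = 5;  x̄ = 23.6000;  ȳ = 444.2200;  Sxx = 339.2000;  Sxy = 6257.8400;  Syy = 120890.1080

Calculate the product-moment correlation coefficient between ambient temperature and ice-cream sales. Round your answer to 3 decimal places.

0.977

r = Sxy/√(Sxx·Syy) = 6257.84/√(41005924.6336) = 6257.84/6403.586857 = 0.977240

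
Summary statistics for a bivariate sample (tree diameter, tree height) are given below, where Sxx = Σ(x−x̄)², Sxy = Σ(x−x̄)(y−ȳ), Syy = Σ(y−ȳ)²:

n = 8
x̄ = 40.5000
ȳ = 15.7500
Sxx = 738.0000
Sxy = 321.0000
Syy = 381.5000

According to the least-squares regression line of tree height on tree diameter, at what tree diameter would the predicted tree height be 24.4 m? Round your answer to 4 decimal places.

b = Sxy/Sxx = 321/738 = 0.434959
a = ȳ − b·x̄ = 15.75 − 0.434959·40.5 = -1.865854
Set a + b·x = 24.4: x = (24.4 − (-1.865854)) / 0.434959 = 60.386916

60.3869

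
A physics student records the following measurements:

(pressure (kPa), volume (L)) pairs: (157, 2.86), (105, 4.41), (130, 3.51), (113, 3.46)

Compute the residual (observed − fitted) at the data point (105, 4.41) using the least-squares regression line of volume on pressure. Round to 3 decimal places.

0.335

n = 4, Σx = 505, Σy = 14.24, Σxy = 1759.35, Σx² = 65343
Sxx = Σx² − (Σx)²/n = 65343 − 63756.25 = 1586.75
Sxy = Σxy − (Σx)(Σy)/n = 1759.35 − 1797.8 = -38.45
b = Sxy/Sxx = -38.45/1586.75 = -0.024232
a = ȳ − b·x̄ = 3.56 − (-0.024232)·126.25 = 6.619280
ŷ(105) = 6.619280 + (-0.024232)·105 = 4.074928
residual = y − ŷ = 4.41 − 4.074928 = 0.335072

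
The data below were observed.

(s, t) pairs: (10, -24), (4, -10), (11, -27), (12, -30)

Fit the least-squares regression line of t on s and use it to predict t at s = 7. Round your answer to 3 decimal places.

-17.219

n = 4, Σx = 37, Σy = -91, Σxy = -937, Σx² = 381
Sxx = Σx² − (Σx)²/n = 381 − 342.25 = 38.75
Sxy = Σxy − (Σx)(Σy)/n = -937 − (-841.75) = -95.25
b = Sxy/Sxx = -95.25/38.75 = -2.458065
a = ȳ − b·x̄ = -22.75 − (-2.458065)·9.25 = -0.012903
ŷ(7) = a + b·7 = -0.012903 + (-2.458065)·7 = -17.219355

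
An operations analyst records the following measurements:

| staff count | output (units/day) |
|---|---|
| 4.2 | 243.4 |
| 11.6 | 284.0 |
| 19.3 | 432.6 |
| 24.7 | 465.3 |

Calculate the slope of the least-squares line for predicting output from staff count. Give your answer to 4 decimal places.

n = 4, Σx = 59.8, Σy = 1425.3, Σxy = 24158.77, Σx² = 1134.78
Sxx = Σx² − (Σx)²/n = 1134.78 − 894.01 = 240.77
Sxy = Σxy − (Σx)(Σy)/n = 24158.77 − 21308.235 = 2850.535
b = Sxy/Sxx = 2850.535/240.77 = 11.839245

11.8392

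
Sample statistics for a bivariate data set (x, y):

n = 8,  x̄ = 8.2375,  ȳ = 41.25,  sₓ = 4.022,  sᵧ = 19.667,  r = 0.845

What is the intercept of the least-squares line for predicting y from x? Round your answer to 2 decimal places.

b = r · sᵧ/sₓ = 0.845 · 19.667/4.022 = 4.131928
a = ȳ − b·x̄ = 41.25 − 4.131928·8.2375 = 7.213242

7.21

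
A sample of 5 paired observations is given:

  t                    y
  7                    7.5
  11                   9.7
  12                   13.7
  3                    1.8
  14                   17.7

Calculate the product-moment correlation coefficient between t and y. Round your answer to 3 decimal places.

n = 5, Σx = 47, Σy = 50.4, Σxy = 576.8, Σx² = 519, Σy² = 654.56
Sxx = Σx² − (Σx)²/n = 519 − 441.8 = 77.2
Sxy = Σxy − (Σx)(Σy)/n = 576.8 − 473.76 = 103.04
Syy = Σy² − (Σy)²/n = 654.56 − 508.032 = 146.528
r = Sxy/√(Sxx·Syy) = 103.04/√(11311.9616) = 103.04/106.357706 = 0.968806

0.969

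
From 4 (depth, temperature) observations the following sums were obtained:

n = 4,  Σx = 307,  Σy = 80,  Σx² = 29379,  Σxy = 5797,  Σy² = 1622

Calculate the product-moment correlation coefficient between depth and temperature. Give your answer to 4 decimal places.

-0.9588

Sxx = Σx² − (Σx)²/n = 29379 − 23562.25 = 5816.75
Sxy = Σxy − (Σx)(Σy)/n = 5797 − 6140 = -343
Syy = Σy² − (Σy)²/n = 1622 − 1600 = 22
r = Sxy/√(Sxx·Syy) = -343/√(127968.5) = -343/357.726851 = -0.958832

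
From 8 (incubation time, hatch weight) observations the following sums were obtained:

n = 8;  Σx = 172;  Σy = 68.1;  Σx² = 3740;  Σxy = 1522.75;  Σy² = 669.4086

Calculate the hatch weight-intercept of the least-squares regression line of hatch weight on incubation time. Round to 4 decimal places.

Sxx = Σx² − (Σx)²/n = 3740 − 3698 = 42
Sxy = Σxy − (Σx)(Σy)/n = 1522.75 − 1464.15 = 58.6
b = Sxy/Sxx = 58.6/42 = 1.395238
a = ȳ − b·x̄ = 8.5125 − 1.395238·21.5 = -21.485119

-21.4851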